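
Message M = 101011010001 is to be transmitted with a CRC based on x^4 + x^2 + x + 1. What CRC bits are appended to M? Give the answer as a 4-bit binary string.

0011

Append 4 zeros: 1010110100010000. Divide by 10111 (XOR where the leading bit is 1):
  pos 0: 10101 XOR 10111 = 00010
  pos 3: 10101 XOR 10111 = 00010
  pos 6: 10000 XOR 10111 = 00111
  pos 8: 11110 XOR 10111 = 01001
  pos 9: 10010 XOR 10111 = 00101
  pos 11: 10100 XOR 10111 = 00011
Remainder (last 4 bits) = 0011. This is the CRC / FCS.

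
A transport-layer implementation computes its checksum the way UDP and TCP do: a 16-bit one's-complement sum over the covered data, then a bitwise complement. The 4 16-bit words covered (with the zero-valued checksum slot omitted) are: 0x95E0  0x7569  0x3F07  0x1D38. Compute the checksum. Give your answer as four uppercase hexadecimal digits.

9876

One's-complement addition (fold any carry out of bit 15 back into bit 0):
  0x95E0 + 0x7569 = 0x10B49 → wrap carry → 0x0B4A
  0x0B4A + 0x3F07 = 0x04A51
  0x4A51 + 0x1D38 = 0x06789
One's-complement sum = 0x6789.
Checksum = ~0x6789 & 0xFFFF = 0x9876.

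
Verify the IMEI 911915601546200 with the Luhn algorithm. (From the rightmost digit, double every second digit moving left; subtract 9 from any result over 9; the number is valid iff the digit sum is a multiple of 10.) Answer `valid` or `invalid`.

From the right, keep odd positions and double even positions (subtract 9 from any doubled value over 9):
  doubled (positions 2,4,...): 0 3 1 0 1 9 2 → sum 16
  kept (positions 1,3,...): 0 2 4 1 6 1 1 9 → sum 24
Total = 40.
40 mod 10 = 0, so the number is valid.

valid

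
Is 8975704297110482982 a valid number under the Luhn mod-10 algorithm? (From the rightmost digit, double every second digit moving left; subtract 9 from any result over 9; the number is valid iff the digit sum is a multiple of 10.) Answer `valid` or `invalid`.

From the right, keep odd positions and double even positions (subtract 9 from any doubled value over 9):
  doubled (positions 2,4,...): 7 4 8 2 5 4 0 1 9 → sum 40
  kept (positions 1,3,...): 2 9 8 0 1 9 4 7 7 8 → sum 55
Total = 95.
95 mod 10 = 5, so the number is invalid.

invalid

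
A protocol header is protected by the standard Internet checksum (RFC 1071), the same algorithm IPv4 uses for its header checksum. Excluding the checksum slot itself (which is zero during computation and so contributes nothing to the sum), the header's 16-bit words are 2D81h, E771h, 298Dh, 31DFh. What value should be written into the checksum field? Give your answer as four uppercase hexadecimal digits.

One's-complement addition (fold any carry out of bit 15 back into bit 0):
  0x2D81 + 0xE771 = 0x114F2 → wrap carry → 0x14F3
  0x14F3 + 0x298D = 0x03E80
  0x3E80 + 0x31DF = 0x0705F
One's-complement sum = 0x705F.
Checksum = ~0x705F & 0xFFFF = 0x8FA0.

8FA0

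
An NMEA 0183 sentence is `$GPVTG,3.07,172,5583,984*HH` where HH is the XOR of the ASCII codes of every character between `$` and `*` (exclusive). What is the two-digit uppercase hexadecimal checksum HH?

XOR the ASCII codes of the payload characters:
  'G' = 0x47 → acc = 0x47
  'P' = 0x50 → acc = 0x17
  'V' = 0x56 → acc = 0x41
  'T' = 0x54 → acc = 0x15
  'G' = 0x47 → acc = 0x52
  ',' = 0x2C → acc = 0x7E
  '3' = 0x33 → acc = 0x4D
  '.' = 0x2E → acc = 0x63
  '0' = 0x30 → acc = 0x53
  '7' = 0x37 → acc = 0x64
  ',' = 0x2C → acc = 0x48
  '1' = 0x31 → acc = 0x79
  '7' = 0x37 → acc = 0x4E
  '2' = 0x32 → acc = 0x7C
  ',' = 0x2C → acc = 0x50
  '5' = 0x35 → acc = 0x65
  '5' = 0x35 → acc = 0x50
  '8' = 0x38 → acc = 0x68
  '3' = 0x33 → acc = 0x5B
  ',' = 0x2C → acc = 0x77
  '9' = 0x39 → acc = 0x4E
  '8' = 0x38 → acc = 0x76
  '4' = 0x34 → acc = 0x42
Checksum = 0x42.

42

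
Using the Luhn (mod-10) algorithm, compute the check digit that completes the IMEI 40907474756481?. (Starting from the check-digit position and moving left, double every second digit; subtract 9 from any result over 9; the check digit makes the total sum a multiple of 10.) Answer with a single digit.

5

Partial digits right→left: 1 8 4 6 5 7 4 7 4 7 0 9 0 4
Double every second digit counting from the check-digit position (so the 1st, 3rd, 5th, ... of the partial from the right).
  doubled (with −9 where >9): 2 8 1 8 8 0 0 → sum 27
  kept as-is: 8 6 7 7 7 9 4 → sum 48
Total = 27 + 48 = 75.
Check digit = (10 − (75 mod 10)) mod 10 = 5.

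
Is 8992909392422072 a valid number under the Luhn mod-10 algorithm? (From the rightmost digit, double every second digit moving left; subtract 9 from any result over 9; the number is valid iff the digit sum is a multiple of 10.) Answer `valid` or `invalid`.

valid

From the right, keep odd positions and double even positions (subtract 9 from any doubled value over 9):
  doubled (positions 2,4,...): 5 4 8 9 9 9 9 7 → sum 60
  kept (positions 1,3,...): 2 0 2 2 3 0 2 9 → sum 20
Total = 80.
80 mod 10 = 0, so the number is valid.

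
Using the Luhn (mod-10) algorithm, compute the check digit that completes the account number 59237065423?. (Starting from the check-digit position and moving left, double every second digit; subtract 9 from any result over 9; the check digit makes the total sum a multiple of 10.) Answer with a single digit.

Partial digits right→left: 3 2 4 5 6 0 7 3 2 9 5
Double every second digit counting from the check-digit position (so the 1st, 3rd, 5th, ... of the partial from the right).
  doubled (with −9 where >9): 6 8 3 5 4 1 → sum 27
  kept as-is: 2 5 0 3 9 → sum 19
Total = 27 + 19 = 46.
Check digit = (10 − (46 mod 10)) mod 10 = 4.

4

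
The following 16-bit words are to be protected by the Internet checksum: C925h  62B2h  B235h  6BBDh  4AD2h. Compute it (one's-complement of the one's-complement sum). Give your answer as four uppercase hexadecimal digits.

6B62

One's-complement addition (fold any carry out of bit 15 back into bit 0):
  0xC925 + 0x62B2 = 0x12BD7 → wrap carry → 0x2BD8
  0x2BD8 + 0xB235 = 0x0DE0D
  0xDE0D + 0x6BBD = 0x149CA → wrap carry → 0x49CB
  0x49CB + 0x4AD2 = 0x0949D
One's-complement sum = 0x949D.
Checksum = ~0x949D & 0xFFFF = 0x6B62.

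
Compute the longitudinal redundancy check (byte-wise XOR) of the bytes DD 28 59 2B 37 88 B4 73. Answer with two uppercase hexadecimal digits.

FF

XOR the bytes together:
  start with 0xDD
  0xDD ⊕ 0x28 = 0xF5
  0xF5 ⊕ 0x59 = 0xAC
  0xAC ⊕ 0x2B = 0x87
  0x87 ⊕ 0x37 = 0xB0
  0xB0 ⊕ 0x88 = 0x38
  0x38 ⊕ 0xB4 = 0x8C
  0x8C ⊕ 0x73 = 0xFF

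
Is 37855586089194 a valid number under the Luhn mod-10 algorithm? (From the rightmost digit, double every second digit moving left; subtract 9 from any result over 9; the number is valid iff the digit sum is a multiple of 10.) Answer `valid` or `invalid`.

From the right, keep odd positions and double even positions (subtract 9 from any doubled value over 9):
  doubled (positions 2,4,...): 9 9 0 7 1 7 6 → sum 39
  kept (positions 1,3,...): 4 1 8 6 5 5 7 → sum 36
Total = 75.
75 mod 10 = 5, so the number is invalid.

invalid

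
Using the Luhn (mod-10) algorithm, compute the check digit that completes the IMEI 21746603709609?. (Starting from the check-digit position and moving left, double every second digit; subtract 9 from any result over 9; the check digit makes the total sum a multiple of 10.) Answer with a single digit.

Partial digits right→left: 9 0 6 9 0 7 3 0 6 6 4 7 1 2
Double every second digit counting from the check-digit position (so the 1st, 3rd, 5th, ... of the partial from the right).
  doubled (with −9 where >9): 9 3 0 6 3 8 2 → sum 31
  kept as-is: 0 9 7 0 6 7 2 → sum 31
Total = 31 + 31 = 62.
Check digit = (10 − (62 mod 10)) mod 10 = 8.

8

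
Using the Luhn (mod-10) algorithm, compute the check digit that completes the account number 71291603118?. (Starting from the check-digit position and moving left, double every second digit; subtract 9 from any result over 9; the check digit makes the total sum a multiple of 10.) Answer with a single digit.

0

Partial digits right→left: 8 1 1 3 0 6 1 9 2 1 7
Double every second digit counting from the check-digit position (so the 1st, 3rd, 5th, ... of the partial from the right).
  doubled (with −9 where >9): 7 2 0 2 4 5 → sum 20
  kept as-is: 1 3 6 9 1 → sum 20
Total = 20 + 20 = 40.
Check digit = (10 − (40 mod 10)) mod 10 = 0.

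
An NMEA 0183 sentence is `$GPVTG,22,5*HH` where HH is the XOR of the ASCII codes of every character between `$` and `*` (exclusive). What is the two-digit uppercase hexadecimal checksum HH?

XOR the ASCII codes of the payload characters:
  'G' = 0x47 → acc = 0x47
  'P' = 0x50 → acc = 0x17
  'V' = 0x56 → acc = 0x41
  'T' = 0x54 → acc = 0x15
  'G' = 0x47 → acc = 0x52
  ',' = 0x2C → acc = 0x7E
  '2' = 0x32 → acc = 0x4C
  '2' = 0x32 → acc = 0x7E
  ',' = 0x2C → acc = 0x52
  '5' = 0x35 → acc = 0x67
Checksum = 0x67.

67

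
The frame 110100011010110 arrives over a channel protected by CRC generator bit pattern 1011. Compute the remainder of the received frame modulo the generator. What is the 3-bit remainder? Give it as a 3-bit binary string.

Modulo-2 division of 110100011010110 by 1011:
  pos 0: 1101 XOR 1011 = 0110
  pos 1: 1100 XOR 1011 = 0111
  pos 2: 1110 XOR 1011 = 0101
  pos 3: 1010 XOR 1011 = 0001
  pos 6: 1110 XOR 1011 = 0101
  pos 7: 1011 XOR 1011 = 0000
Remainder = 110 (nonzero — an error is detected).

110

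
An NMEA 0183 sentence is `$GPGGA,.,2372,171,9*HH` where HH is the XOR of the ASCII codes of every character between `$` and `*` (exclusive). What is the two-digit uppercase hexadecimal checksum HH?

XOR the ASCII codes of the payload characters:
  'G' = 0x47 → acc = 0x47
  'P' = 0x50 → acc = 0x17
  'G' = 0x47 → acc = 0x50
  'G' = 0x47 → acc = 0x17
  'A' = 0x41 → acc = 0x56
  ',' = 0x2C → acc = 0x7A
  '.' = 0x2E → acc = 0x54
  ',' = 0x2C → acc = 0x78
  '2' = 0x32 → acc = 0x4A
  '3' = 0x33 → acc = 0x79
  '7' = 0x37 → acc = 0x4E
  '2' = 0x32 → acc = 0x7C
  ',' = 0x2C → acc = 0x50
  '1' = 0x31 → acc = 0x61
  '7' = 0x37 → acc = 0x56
  '1' = 0x31 → acc = 0x67
  ',' = 0x2C → acc = 0x4B
  '9' = 0x39 → acc = 0x72
Checksum = 0x72.

72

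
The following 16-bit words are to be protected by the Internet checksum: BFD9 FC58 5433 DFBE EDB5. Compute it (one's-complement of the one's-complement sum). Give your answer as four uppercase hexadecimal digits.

One's-complement addition (fold any carry out of bit 15 back into bit 0):
  0xBFD9 + 0xFC58 = 0x1BC31 → wrap carry → 0xBC32
  0xBC32 + 0x5433 = 0x11065 → wrap carry → 0x1066
  0x1066 + 0xDFBE = 0x0F024
  0xF024 + 0xEDB5 = 0x1DDD9 → wrap carry → 0xDDDA
One's-complement sum = 0xDDDA.
Checksum = ~0xDDDA & 0xFFFF = 0x2225.

2225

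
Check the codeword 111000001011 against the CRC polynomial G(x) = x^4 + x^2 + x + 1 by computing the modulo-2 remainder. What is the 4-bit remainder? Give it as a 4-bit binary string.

Modulo-2 division of 111000001011 by 10111:
  pos 0: 11100 XOR 10111 = 01011
  pos 1: 10110 XOR 10111 = 00001
  pos 5: 10010 XOR 10111 = 00101
  pos 7: 10111 XOR 10111 = 00000
Remainder = 0000 (zero — the frame passes the CRC check).

0000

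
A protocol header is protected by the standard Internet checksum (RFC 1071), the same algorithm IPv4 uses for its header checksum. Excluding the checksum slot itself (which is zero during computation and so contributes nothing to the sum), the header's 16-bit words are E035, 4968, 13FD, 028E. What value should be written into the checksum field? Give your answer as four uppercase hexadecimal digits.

BFD6

One's-complement addition (fold any carry out of bit 15 back into bit 0):
  0xE035 + 0x4968 = 0x1299D → wrap carry → 0x299E
  0x299E + 0x13FD = 0x03D9B
  0x3D9B + 0x028E = 0x04029
One's-complement sum = 0x4029.
Checksum = ~0x4029 & 0xFFFF = 0xBFD6.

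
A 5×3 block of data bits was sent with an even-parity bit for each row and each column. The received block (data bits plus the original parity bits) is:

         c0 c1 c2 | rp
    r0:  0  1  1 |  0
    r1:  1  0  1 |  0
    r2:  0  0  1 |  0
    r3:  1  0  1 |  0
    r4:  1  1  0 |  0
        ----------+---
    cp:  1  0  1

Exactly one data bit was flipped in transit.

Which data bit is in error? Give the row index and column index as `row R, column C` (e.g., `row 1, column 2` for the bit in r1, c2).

Recompute each row's even parity and compare to rp:
  r0: data parity 0, sent rp 0 → ok
  r1: data parity 0, sent rp 0 → ok
  r2: data parity 1, sent rp 0 → mismatch
  r3: data parity 0, sent rp 0 → ok
  r4: data parity 0, sent rp 0 → ok
Recompute each column's even parity and compare to cp:
  c0: data parity 1, sent cp 1 → ok
  c1: data parity 0, sent cp 0 → ok
  c2: data parity 0, sent cp 1 → mismatch
Exactly one row (r2) and one column (c2) fail → the flipped bit is at their intersection.

row 2, column 2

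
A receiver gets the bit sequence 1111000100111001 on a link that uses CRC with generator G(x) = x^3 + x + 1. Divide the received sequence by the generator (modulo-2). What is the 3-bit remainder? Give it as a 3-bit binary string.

000

Modulo-2 division of 1111000100111001 by 1011:
  pos 0: 1111 XOR 1011 = 0100
  pos 1: 1000 XOR 1011 = 0011
  pos 3: 1100 XOR 1011 = 0111
  pos 4: 1111 XOR 1011 = 0100
  pos 5: 1000 XOR 1011 = 0011
  pos 7: 1101 XOR 1011 = 0110
  pos 8: 1101 XOR 1011 = 0110
  pos 9: 1101 XOR 1011 = 0110
  pos 10: 1100 XOR 1011 = 0111
  pos 11: 1110 XOR 1011 = 0101
  pos 12: 1011 XOR 1011 = 0000
Remainder = 000 (zero — the frame passes the CRC check).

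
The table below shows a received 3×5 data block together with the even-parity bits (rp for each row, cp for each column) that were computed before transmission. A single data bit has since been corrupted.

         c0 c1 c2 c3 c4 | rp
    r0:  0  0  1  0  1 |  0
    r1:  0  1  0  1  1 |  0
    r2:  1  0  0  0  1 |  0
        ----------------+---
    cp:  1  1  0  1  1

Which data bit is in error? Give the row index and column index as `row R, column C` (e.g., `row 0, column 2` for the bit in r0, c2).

row 1, column 2

Recompute each row's even parity and compare to rp:
  r0: data parity 0, sent rp 0 → ok
  r1: data parity 1, sent rp 0 → mismatch
  r2: data parity 0, sent rp 0 → ok
Recompute each column's even parity and compare to cp:
  c0: data parity 1, sent cp 1 → ok
  c1: data parity 1, sent cp 1 → ok
  c2: data parity 1, sent cp 0 → mismatch
  c3: data parity 1, sent cp 1 → ok
  c4: data parity 1, sent cp 1 → ok
Exactly one row (r1) and one column (c2) fail → the flipped bit is at their intersection.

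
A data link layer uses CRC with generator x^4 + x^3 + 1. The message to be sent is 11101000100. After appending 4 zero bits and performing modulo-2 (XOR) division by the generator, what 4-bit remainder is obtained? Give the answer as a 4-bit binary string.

Append 4 zeros: 111010001000000. Divide by 11001 (XOR where the leading bit is 1):
  pos 0: 11101 XOR 11001 = 00100
  pos 2: 10000 XOR 11001 = 01001
  pos 3: 10010 XOR 11001 = 01011
  pos 4: 10111 XOR 11001 = 01110
  pos 5: 11100 XOR 11001 = 00101
  pos 7: 10100 XOR 11001 = 01101
  pos 8: 11010 XOR 11001 = 00011
Remainder (last 4 bits) = 1100. This is the CRC / FCS.

1100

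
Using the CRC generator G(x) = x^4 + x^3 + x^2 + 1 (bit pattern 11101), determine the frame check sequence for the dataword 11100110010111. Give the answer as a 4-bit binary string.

Append 4 zeros: 111001100101110000. Divide by 11101 (XOR where the leading bit is 1):
  pos 0: 11100 XOR 11101 = 00001
  pos 4: 11100 XOR 11101 = 00001
  pos 8: 11011 XOR 11101 = 00110
  pos 10: 11010 XOR 11101 = 00111
  pos 12: 11100 XOR 11101 = 00001
Remainder (last 4 bits) = 0010. This is the CRC / FCS.

0010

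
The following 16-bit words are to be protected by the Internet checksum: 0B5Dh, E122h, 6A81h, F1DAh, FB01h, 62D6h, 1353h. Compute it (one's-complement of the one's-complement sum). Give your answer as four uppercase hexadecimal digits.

45F8

One's-complement addition (fold any carry out of bit 15 back into bit 0):
  0x0B5D + 0xE122 = 0x0EC7F
  0xEC7F + 0x6A81 = 0x15700 → wrap carry → 0x5701
  0x5701 + 0xF1DA = 0x148DB → wrap carry → 0x48DC
  0x48DC + 0xFB01 = 0x143DD → wrap carry → 0x43DE
  0x43DE + 0x62D6 = 0x0A6B4
  0xA6B4 + 0x1353 = 0x0BA07
One's-complement sum = 0xBA07.
Checksum = ~0xBA07 & 0xFFFF = 0x45F8.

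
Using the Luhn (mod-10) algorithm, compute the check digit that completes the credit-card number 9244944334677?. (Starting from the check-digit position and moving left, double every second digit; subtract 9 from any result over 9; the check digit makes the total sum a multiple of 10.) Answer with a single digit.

8

Partial digits right→left: 7 7 6 4 3 3 4 4 9 4 4 2 9
Double every second digit counting from the check-digit position (so the 1st, 3rd, 5th, ... of the partial from the right).
  doubled (with −9 where >9): 5 3 6 8 9 8 9 → sum 48
  kept as-is: 7 4 3 4 4 2 → sum 24
Total = 48 + 24 = 72.
Check digit = (10 − (72 mod 10)) mod 10 = 8.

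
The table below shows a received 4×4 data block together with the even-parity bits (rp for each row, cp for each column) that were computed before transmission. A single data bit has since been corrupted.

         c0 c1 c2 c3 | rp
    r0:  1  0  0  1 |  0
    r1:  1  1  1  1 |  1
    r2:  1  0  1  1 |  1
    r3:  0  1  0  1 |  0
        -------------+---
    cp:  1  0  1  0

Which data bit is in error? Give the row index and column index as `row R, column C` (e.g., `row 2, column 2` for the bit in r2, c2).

row 1, column 2

Recompute each row's even parity and compare to rp:
  r0: data parity 0, sent rp 0 → ok
  r1: data parity 0, sent rp 1 → mismatch
  r2: data parity 1, sent rp 1 → ok
  r3: data parity 0, sent rp 0 → ok
Recompute each column's even parity and compare to cp:
  c0: data parity 1, sent cp 1 → ok
  c1: data parity 0, sent cp 0 → ok
  c2: data parity 0, sent cp 1 → mismatch
  c3: data parity 0, sent cp 0 → ok
Exactly one row (r1) and one column (c2) fail → the flipped bit is at their intersection.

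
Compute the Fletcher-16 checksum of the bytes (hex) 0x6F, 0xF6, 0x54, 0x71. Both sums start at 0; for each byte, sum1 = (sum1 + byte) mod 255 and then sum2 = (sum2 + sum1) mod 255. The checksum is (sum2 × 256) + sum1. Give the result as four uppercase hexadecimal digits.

BC2C

Running sums (mod 255):
  after byte 0 (0x6F): sum1=111, sum2=111
  after byte 1 (0xF6): sum1=102, sum2=213
  after byte 2 (0x54): sum1=186, sum2=144
  after byte 3 (0x71): sum1=44, sum2=188
Checksum = sum2·256 + sum1 = 188·256 + 44 = 48172 = 0xBC2C.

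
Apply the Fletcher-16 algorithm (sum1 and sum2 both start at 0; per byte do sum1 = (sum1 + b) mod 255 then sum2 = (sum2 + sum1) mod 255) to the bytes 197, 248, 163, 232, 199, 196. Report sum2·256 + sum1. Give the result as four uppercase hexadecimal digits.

1DD7

Running sums (mod 255):
  after byte 0 (197): sum1=197, sum2=197
  after byte 1 (248): sum1=190, sum2=132
  after byte 2 (163): sum1=98, sum2=230
  after byte 3 (232): sum1=75, sum2=50
  after byte 4 (199): sum1=19, sum2=69
  after byte 5 (196): sum1=215, sum2=29
Checksum = sum2·256 + sum1 = 29·256 + 215 = 7639 = 0x1DD7.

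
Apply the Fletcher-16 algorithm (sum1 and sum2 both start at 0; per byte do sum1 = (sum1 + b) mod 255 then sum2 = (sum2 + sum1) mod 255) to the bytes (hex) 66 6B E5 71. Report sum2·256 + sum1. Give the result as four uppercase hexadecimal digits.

1929

Running sums (mod 255):
  after byte 0 (66): sum1=102, sum2=102
  after byte 1 (6B): sum1=209, sum2=56
  after byte 2 (E5): sum1=183, sum2=239
  after byte 3 (71): sum1=41, sum2=25
Checksum = sum2·256 + sum1 = 25·256 + 41 = 6441 = 0x1929.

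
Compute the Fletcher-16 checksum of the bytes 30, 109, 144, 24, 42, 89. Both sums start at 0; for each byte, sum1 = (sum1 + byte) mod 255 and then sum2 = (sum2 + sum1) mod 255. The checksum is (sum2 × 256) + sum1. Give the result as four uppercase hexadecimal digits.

Running sums (mod 255):
  after byte 0 (30): sum1=30, sum2=30
  after byte 1 (109): sum1=139, sum2=169
  after byte 2 (144): sum1=28, sum2=197
  after byte 3 (24): sum1=52, sum2=249
  after byte 4 (42): sum1=94, sum2=88
  after byte 5 (89): sum1=183, sum2=16
Checksum = sum2·256 + sum1 = 16·256 + 183 = 4279 = 0x10B7.

10B7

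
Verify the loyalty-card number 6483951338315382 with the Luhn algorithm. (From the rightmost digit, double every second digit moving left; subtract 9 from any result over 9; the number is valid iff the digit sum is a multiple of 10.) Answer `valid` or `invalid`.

From the right, keep odd positions and double even positions (subtract 9 from any doubled value over 9):
  doubled (positions 2,4,...): 7 1 6 6 2 9 7 3 → sum 41
  kept (positions 1,3,...): 2 3 1 8 3 5 3 4 → sum 29
Total = 70.
70 mod 10 = 0, so the number is valid.

valid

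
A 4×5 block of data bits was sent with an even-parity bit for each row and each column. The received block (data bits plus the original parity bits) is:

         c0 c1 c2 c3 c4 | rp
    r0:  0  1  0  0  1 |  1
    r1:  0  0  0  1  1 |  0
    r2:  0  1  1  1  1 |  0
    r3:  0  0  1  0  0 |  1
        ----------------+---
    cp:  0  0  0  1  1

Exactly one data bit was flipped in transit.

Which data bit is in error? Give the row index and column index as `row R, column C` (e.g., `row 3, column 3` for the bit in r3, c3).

row 0, column 3

Recompute each row's even parity and compare to rp:
  r0: data parity 0, sent rp 1 → mismatch
  r1: data parity 0, sent rp 0 → ok
  r2: data parity 0, sent rp 0 → ok
  r3: data parity 1, sent rp 1 → ok
Recompute each column's even parity and compare to cp:
  c0: data parity 0, sent cp 0 → ok
  c1: data parity 0, sent cp 0 → ok
  c2: data parity 0, sent cp 0 → ok
  c3: data parity 0, sent cp 1 → mismatch
  c4: data parity 1, sent cp 1 → ok
Exactly one row (r0) and one column (c3) fail → the flipped bit is at their intersection.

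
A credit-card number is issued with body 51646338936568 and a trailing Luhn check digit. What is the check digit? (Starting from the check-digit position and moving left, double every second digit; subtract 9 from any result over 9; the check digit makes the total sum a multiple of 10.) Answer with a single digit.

Partial digits right→left: 8 6 5 6 3 9 8 3 3 6 4 6 1 5
Double every second digit counting from the check-digit position (so the 1st, 3rd, 5th, ... of the partial from the right).
  doubled (with −9 where >9): 7 1 6 7 6 8 2 → sum 37
  kept as-is: 6 6 9 3 6 6 5 → sum 41
Total = 37 + 41 = 78.
Check digit = (10 − (78 mod 10)) mod 10 = 2.

2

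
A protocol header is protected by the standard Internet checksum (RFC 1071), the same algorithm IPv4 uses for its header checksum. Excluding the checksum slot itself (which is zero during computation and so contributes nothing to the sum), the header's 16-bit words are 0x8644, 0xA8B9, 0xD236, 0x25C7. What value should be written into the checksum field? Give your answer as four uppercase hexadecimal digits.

One's-complement addition (fold any carry out of bit 15 back into bit 0):
  0x8644 + 0xA8B9 = 0x12EFD → wrap carry → 0x2EFE
  0x2EFE + 0xD236 = 0x10134 → wrap carry → 0x0135
  0x0135 + 0x25C7 = 0x026FC
One's-complement sum = 0x26FC.
Checksum = ~0x26FC & 0xFFFF = 0xD903.

D903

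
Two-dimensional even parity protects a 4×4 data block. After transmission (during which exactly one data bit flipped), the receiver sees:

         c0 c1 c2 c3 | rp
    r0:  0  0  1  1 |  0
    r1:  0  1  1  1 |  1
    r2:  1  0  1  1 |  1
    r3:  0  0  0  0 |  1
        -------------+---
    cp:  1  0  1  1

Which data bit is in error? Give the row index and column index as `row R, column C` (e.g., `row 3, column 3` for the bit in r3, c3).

Recompute each row's even parity and compare to rp:
  r0: data parity 0, sent rp 0 → ok
  r1: data parity 1, sent rp 1 → ok
  r2: data parity 1, sent rp 1 → ok
  r3: data parity 0, sent rp 1 → mismatch
Recompute each column's even parity and compare to cp:
  c0: data parity 1, sent cp 1 → ok
  c1: data parity 1, sent cp 0 → mismatch
  c2: data parity 1, sent cp 1 → ok
  c3: data parity 1, sent cp 1 → ok
Exactly one row (r3) and one column (c1) fail → the flipped bit is at their intersection.

row 3, column 1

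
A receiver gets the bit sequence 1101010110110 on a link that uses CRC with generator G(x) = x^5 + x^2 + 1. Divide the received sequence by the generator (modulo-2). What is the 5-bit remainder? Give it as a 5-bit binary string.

Modulo-2 division of 1101010110110 by 100101:
  pos 0: 110101 XOR 100101 = 010000
  pos 1: 100000 XOR 100101 = 000101
  pos 4: 101110 XOR 100101 = 001011
  pos 6: 101111 XOR 100101 = 001010
Remainder = 10100 (nonzero — an error is detected).

10100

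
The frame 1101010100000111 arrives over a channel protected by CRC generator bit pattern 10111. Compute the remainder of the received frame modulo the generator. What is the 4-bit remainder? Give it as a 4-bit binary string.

Modulo-2 division of 1101010100000111 by 10111:
  pos 0: 11010 XOR 10111 = 01101
  pos 1: 11011 XOR 10111 = 01100
  pos 2: 11000 XOR 10111 = 01111
  pos 3: 11111 XOR 10111 = 01000
  pos 4: 10000 XOR 10111 = 00111
  pos 6: 11100 XOR 10111 = 01011
  pos 7: 10110 XOR 10111 = 00001
  pos 11: 10111 XOR 10111 = 00000
Remainder = 0000 (zero — the frame passes the CRC check).

0000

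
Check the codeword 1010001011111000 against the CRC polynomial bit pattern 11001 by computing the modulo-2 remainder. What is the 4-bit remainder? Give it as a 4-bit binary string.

0000

Modulo-2 division of 1010001011111000 by 11001:
  pos 0: 10100 XOR 11001 = 01101
  pos 1: 11010 XOR 11001 = 00011
  pos 4: 11101 XOR 11001 = 00100
  pos 6: 10011 XOR 11001 = 01010
  pos 7: 10101 XOR 11001 = 01100
  pos 8: 11001 XOR 11001 = 00000
Remainder = 0000 (zero — the frame passes the CRC check).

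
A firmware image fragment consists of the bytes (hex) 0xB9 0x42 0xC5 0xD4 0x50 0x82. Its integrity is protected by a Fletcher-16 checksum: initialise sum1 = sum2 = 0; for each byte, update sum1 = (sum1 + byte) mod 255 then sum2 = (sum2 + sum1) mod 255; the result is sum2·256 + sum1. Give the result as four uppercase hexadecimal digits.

Running sums (mod 255):
  after byte 0 (0xB9): sum1=185, sum2=185
  after byte 1 (0x42): sum1=251, sum2=181
  after byte 2 (0xC5): sum1=193, sum2=119
  after byte 3 (0xD4): sum1=150, sum2=14
  after byte 4 (0x50): sum1=230, sum2=244
  after byte 5 (0x82): sum1=105, sum2=94
Checksum = sum2·256 + sum1 = 94·256 + 105 = 24169 = 0x5E69.

5E69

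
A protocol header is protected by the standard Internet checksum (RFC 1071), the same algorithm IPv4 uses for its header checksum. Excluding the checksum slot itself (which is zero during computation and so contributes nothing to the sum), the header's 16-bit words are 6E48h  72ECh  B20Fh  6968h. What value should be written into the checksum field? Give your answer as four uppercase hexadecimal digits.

0353

One's-complement addition (fold any carry out of bit 15 back into bit 0):
  0x6E48 + 0x72EC = 0x0E134
  0xE134 + 0xB20F = 0x19343 → wrap carry → 0x9344
  0x9344 + 0x6968 = 0x0FCAC
One's-complement sum = 0xFCAC.
Checksum = ~0xFCAC & 0xFFFF = 0x0353.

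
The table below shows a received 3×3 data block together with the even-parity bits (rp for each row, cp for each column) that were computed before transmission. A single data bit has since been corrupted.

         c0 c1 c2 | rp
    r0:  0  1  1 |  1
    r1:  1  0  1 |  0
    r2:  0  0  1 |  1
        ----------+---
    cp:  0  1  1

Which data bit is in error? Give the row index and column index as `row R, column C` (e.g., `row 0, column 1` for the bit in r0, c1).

Recompute each row's even parity and compare to rp:
  r0: data parity 0, sent rp 1 → mismatch
  r1: data parity 0, sent rp 0 → ok
  r2: data parity 1, sent rp 1 → ok
Recompute each column's even parity and compare to cp:
  c0: data parity 1, sent cp 0 → mismatch
  c1: data parity 1, sent cp 1 → ok
  c2: data parity 1, sent cp 1 → ok
Exactly one row (r0) and one column (c0) fail → the flipped bit is at their intersection.

row 0, column 0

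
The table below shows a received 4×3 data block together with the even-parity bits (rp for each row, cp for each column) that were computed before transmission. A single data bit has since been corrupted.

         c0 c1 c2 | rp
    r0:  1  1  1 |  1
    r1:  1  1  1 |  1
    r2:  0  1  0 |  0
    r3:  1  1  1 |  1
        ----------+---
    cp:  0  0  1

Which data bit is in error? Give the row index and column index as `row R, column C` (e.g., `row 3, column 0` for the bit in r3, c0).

row 2, column 0

Recompute each row's even parity and compare to rp:
  r0: data parity 1, sent rp 1 → ok
  r1: data parity 1, sent rp 1 → ok
  r2: data parity 1, sent rp 0 → mismatch
  r3: data parity 1, sent rp 1 → ok
Recompute each column's even parity and compare to cp:
  c0: data parity 1, sent cp 0 → mismatch
  c1: data parity 0, sent cp 0 → ok
  c2: data parity 1, sent cp 1 → ok
Exactly one row (r2) and one column (c0) fail → the flipped bit is at their intersection.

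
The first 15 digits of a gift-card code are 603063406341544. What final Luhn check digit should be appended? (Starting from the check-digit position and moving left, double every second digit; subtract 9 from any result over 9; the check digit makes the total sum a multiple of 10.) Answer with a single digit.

Partial digits right→left: 4 4 5 1 4 3 6 0 4 3 6 0 3 0 6
Double every second digit counting from the check-digit position (so the 1st, 3rd, 5th, ... of the partial from the right).
  doubled (with −9 where >9): 8 1 8 3 8 3 6 3 → sum 40
  kept as-is: 4 1 3 0 3 0 0 → sum 11
Total = 40 + 11 = 51.
Check digit = (10 − (51 mod 10)) mod 10 = 9.

9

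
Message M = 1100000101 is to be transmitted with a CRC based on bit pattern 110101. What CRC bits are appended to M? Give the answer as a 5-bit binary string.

Append 5 zeros: 110000010100000. Divide by 110101 (XOR where the leading bit is 1):
  pos 0: 110000 XOR 110101 = 000101
  pos 3: 101010 XOR 110101 = 011111
  pos 4: 111111 XOR 110101 = 001010
  pos 6: 101000 XOR 110101 = 011101
  pos 7: 111010 XOR 110101 = 001111
  pos 9: 111100 XOR 110101 = 001001
Remainder (last 5 bits) = 01001. This is the CRC / FCS.

01001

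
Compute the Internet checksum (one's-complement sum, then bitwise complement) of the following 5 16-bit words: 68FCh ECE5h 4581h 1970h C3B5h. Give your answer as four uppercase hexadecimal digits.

8776

One's-complement addition (fold any carry out of bit 15 back into bit 0):
  0x68FC + 0xECE5 = 0x155E1 → wrap carry → 0x55E2
  0x55E2 + 0x4581 = 0x09B63
  0x9B63 + 0x1970 = 0x0B4D3
  0xB4D3 + 0xC3B5 = 0x17888 → wrap carry → 0x7889
One's-complement sum = 0x7889.
Checksum = ~0x7889 & 0xFFFF = 0x8776.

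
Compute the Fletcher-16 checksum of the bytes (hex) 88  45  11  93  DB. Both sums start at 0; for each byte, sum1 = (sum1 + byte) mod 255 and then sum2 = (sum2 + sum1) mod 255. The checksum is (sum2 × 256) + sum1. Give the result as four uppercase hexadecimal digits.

F54E

Running sums (mod 255):
  after byte 0 (88): sum1=136, sum2=136
  after byte 1 (45): sum1=205, sum2=86
  after byte 2 (11): sum1=222, sum2=53
  after byte 3 (93): sum1=114, sum2=167
  after byte 4 (DB): sum1=78, sum2=245
Checksum = sum2·256 + sum1 = 245·256 + 78 = 62798 = 0xF54E.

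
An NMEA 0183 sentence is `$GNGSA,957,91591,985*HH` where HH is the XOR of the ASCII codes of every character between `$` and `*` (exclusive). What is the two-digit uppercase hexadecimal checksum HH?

4A

XOR the ASCII codes of the payload characters:
  'G' = 0x47 → acc = 0x47
  'N' = 0x4E → acc = 0x09
  'G' = 0x47 → acc = 0x4E
  'S' = 0x53 → acc = 0x1D
  'A' = 0x41 → acc = 0x5C
  ',' = 0x2C → acc = 0x70
  '9' = 0x39 → acc = 0x49
  '5' = 0x35 → acc = 0x7C
  '7' = 0x37 → acc = 0x4B
  ',' = 0x2C → acc = 0x67
  '9' = 0x39 → acc = 0x5E
  '1' = 0x31 → acc = 0x6F
  '5' = 0x35 → acc = 0x5A
  '9' = 0x39 → acc = 0x63
  '1' = 0x31 → acc = 0x52
  ',' = 0x2C → acc = 0x7E
  '9' = 0x39 → acc = 0x47
  '8' = 0x38 → acc = 0x7F
  '5' = 0x35 → acc = 0x4A
Checksum = 0x4A.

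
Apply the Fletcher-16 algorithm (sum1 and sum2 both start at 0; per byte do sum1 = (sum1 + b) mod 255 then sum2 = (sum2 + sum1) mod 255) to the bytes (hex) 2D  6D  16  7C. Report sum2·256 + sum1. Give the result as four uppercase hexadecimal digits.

Running sums (mod 255):
  after byte 0 (2D): sum1=45, sum2=45
  after byte 1 (6D): sum1=154, sum2=199
  after byte 2 (16): sum1=176, sum2=120
  after byte 3 (7C): sum1=45, sum2=165
Checksum = sum2·256 + sum1 = 165·256 + 45 = 42285 = 0xA52D.

A52D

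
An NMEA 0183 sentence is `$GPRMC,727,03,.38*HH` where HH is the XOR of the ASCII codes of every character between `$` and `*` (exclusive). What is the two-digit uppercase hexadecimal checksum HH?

73

XOR the ASCII codes of the payload characters:
  'G' = 0x47 → acc = 0x47
  'P' = 0x50 → acc = 0x17
  'R' = 0x52 → acc = 0x45
  'M' = 0x4D → acc = 0x08
  'C' = 0x43 → acc = 0x4B
  ',' = 0x2C → acc = 0x67
  '7' = 0x37 → acc = 0x50
  '2' = 0x32 → acc = 0x62
  '7' = 0x37 → acc = 0x55
  ',' = 0x2C → acc = 0x79
  '0' = 0x30 → acc = 0x49
  '3' = 0x33 → acc = 0x7A
  ',' = 0x2C → acc = 0x56
  '.' = 0x2E → acc = 0x78
  '3' = 0x33 → acc = 0x4B
  '8' = 0x38 → acc = 0x73
Checksum = 0x73.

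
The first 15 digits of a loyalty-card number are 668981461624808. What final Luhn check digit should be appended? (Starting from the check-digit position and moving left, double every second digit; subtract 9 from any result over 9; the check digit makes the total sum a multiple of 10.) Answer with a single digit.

3

Partial digits right→left: 8 0 8 4 2 6 1 6 4 1 8 9 8 6 6
Double every second digit counting from the check-digit position (so the 1st, 3rd, 5th, ... of the partial from the right).
  doubled (with −9 where >9): 7 7 4 2 8 7 7 3 → sum 45
  kept as-is: 0 4 6 6 1 9 6 → sum 32
Total = 45 + 32 = 77.
Check digit = (10 − (77 mod 10)) mod 10 = 3.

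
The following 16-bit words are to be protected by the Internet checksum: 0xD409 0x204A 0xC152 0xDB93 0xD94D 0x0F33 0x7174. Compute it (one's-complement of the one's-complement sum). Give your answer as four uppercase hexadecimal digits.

14D0

One's-complement addition (fold any carry out of bit 15 back into bit 0):
  0xD409 + 0x204A = 0x0F453
  0xF453 + 0xC152 = 0x1B5A5 → wrap carry → 0xB5A6
  0xB5A6 + 0xDB93 = 0x19139 → wrap carry → 0x913A
  0x913A + 0xD94D = 0x16A87 → wrap carry → 0x6A88
  0x6A88 + 0x0F33 = 0x079BB
  0x79BB + 0x7174 = 0x0EB2F
One's-complement sum = 0xEB2F.
Checksum = ~0xEB2F & 0xFFFF = 0x14D0.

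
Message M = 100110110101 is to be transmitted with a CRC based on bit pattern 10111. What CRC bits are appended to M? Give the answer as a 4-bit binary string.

0001

Append 4 zeros: 1001101101010000. Divide by 10111 (XOR where the leading bit is 1):
  pos 0: 10011 XOR 10111 = 00100
  pos 2: 10001 XOR 10111 = 00110
  pos 4: 11010 XOR 10111 = 01101
  pos 5: 11011 XOR 10111 = 01100
  pos 6: 11000 XOR 10111 = 01111
  pos 7: 11111 XOR 10111 = 01000
  pos 8: 10000 XOR 10111 = 00111
  pos 10: 11100 XOR 10111 = 01011
  pos 11: 10110 XOR 10111 = 00001
Remainder (last 4 bits) = 0001. This is the CRC / FCS.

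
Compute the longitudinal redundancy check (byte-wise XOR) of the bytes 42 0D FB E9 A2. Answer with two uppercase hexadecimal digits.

FF

XOR the bytes together:
  start with 0x42
  0x42 ⊕ 0x0D = 0x4F
  0x4F ⊕ 0xFB = 0xB4
  0xB4 ⊕ 0xE9 = 0x5D
  0x5D ⊕ 0xA2 = 0xFF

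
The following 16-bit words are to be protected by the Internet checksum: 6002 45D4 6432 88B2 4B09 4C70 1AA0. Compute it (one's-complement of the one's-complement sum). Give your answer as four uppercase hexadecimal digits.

One's-complement addition (fold any carry out of bit 15 back into bit 0):
  0x6002 + 0x45D4 = 0x0A5D6
  0xA5D6 + 0x6432 = 0x10A08 → wrap carry → 0x0A09
  0x0A09 + 0x88B2 = 0x092BB
  0x92BB + 0x4B09 = 0x0DDC4
  0xDDC4 + 0x4C70 = 0x12A34 → wrap carry → 0x2A35
  0x2A35 + 0x1AA0 = 0x044D5
One's-complement sum = 0x44D5.
Checksum = ~0x44D5 & 0xFFFF = 0xBB2A.

BB2A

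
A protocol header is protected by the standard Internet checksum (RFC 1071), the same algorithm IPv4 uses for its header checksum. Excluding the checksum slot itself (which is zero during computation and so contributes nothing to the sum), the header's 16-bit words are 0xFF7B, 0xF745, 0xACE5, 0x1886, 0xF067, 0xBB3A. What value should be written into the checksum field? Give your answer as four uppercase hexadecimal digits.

982F

One's-complement addition (fold any carry out of bit 15 back into bit 0):
  0xFF7B + 0xF745 = 0x1F6C0 → wrap carry → 0xF6C1
  0xF6C1 + 0xACE5 = 0x1A3A6 → wrap carry → 0xA3A7
  0xA3A7 + 0x1886 = 0x0BC2D
  0xBC2D + 0xF067 = 0x1AC94 → wrap carry → 0xAC95
  0xAC95 + 0xBB3A = 0x167CF → wrap carry → 0x67D0
One's-complement sum = 0x67D0.
Checksum = ~0x67D0 & 0xFFFF = 0x982F.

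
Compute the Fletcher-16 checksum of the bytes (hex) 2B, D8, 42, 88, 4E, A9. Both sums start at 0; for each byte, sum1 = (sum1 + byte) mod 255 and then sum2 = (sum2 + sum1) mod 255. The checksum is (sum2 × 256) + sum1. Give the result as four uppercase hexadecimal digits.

28C6

Running sums (mod 255):
  after byte 0 (2B): sum1=43, sum2=43
  after byte 1 (D8): sum1=4, sum2=47
  after byte 2 (42): sum1=70, sum2=117
  after byte 3 (88): sum1=206, sum2=68
  after byte 4 (4E): sum1=29, sum2=97
  after byte 5 (A9): sum1=198, sum2=40
Checksum = sum2·256 + sum1 = 40·256 + 198 = 10438 = 0x28C6.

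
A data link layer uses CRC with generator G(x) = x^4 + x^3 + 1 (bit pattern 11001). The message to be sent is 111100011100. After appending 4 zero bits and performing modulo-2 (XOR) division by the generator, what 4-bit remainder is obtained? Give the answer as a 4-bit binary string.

1110

Append 4 zeros: 1111000111000000. Divide by 11001 (XOR where the leading bit is 1):
  pos 0: 11110 XOR 11001 = 00111
  pos 2: 11100 XOR 11001 = 00101
  pos 4: 10111 XOR 11001 = 01110
  pos 5: 11101 XOR 11001 = 00100
  pos 7: 10000 XOR 11001 = 01001
  pos 8: 10010 XOR 11001 = 01011
  pos 9: 10110 XOR 11001 = 01111
  pos 10: 11110 XOR 11001 = 00111
Remainder (last 4 bits) = 1110. This is the CRC / FCS.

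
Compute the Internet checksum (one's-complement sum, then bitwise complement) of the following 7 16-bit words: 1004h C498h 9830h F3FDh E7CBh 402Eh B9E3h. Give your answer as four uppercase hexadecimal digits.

BD56

One's-complement addition (fold any carry out of bit 15 back into bit 0):
  0x1004 + 0xC498 = 0x0D49C
  0xD49C + 0x9830 = 0x16CCC → wrap carry → 0x6CCD
  0x6CCD + 0xF3FD = 0x160CA → wrap carry → 0x60CB
  0x60CB + 0xE7CB = 0x14896 → wrap carry → 0x4897
  0x4897 + 0x402E = 0x088C5
  0x88C5 + 0xB9E3 = 0x142A8 → wrap carry → 0x42A9
One's-complement sum = 0x42A9.
Checksum = ~0x42A9 & 0xFFFF = 0xBD56.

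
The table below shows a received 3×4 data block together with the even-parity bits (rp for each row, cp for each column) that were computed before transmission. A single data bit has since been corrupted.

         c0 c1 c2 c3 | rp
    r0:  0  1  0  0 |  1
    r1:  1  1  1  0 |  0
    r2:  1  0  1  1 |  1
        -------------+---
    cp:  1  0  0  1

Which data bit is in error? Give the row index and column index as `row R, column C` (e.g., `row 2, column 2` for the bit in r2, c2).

row 1, column 0

Recompute each row's even parity and compare to rp:
  r0: data parity 1, sent rp 1 → ok
  r1: data parity 1, sent rp 0 → mismatch
  r2: data parity 1, sent rp 1 → ok
Recompute each column's even parity and compare to cp:
  c0: data parity 0, sent cp 1 → mismatch
  c1: data parity 0, sent cp 0 → ok
  c2: data parity 0, sent cp 0 → ok
  c3: data parity 1, sent cp 1 → ok
Exactly one row (r1) and one column (c0) fail → the flipped bit is at their intersection.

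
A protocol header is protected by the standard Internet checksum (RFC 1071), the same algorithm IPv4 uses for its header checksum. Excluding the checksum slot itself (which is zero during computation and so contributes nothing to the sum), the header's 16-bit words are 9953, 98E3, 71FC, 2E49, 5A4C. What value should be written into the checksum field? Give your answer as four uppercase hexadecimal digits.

One's-complement addition (fold any carry out of bit 15 back into bit 0):
  0x9953 + 0x98E3 = 0x13236 → wrap carry → 0x3237
  0x3237 + 0x71FC = 0x0A433
  0xA433 + 0x2E49 = 0x0D27C
  0xD27C + 0x5A4C = 0x12CC8 → wrap carry → 0x2CC9
One's-complement sum = 0x2CC9.
Checksum = ~0x2CC9 & 0xFFFF = 0xD336.

D336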